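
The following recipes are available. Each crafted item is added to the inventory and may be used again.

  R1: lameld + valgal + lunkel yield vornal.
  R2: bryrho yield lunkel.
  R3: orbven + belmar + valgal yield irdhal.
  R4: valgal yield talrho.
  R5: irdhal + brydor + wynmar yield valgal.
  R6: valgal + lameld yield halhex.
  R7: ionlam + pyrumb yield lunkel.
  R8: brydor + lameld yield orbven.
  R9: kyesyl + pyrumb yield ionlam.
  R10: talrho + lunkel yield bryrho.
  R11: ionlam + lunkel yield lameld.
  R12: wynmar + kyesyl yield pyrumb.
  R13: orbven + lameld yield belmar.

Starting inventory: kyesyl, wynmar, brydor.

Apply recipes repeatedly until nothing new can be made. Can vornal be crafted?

vornal would need lameld, valgal, and lunkel (R1), but valgal is never obtained.

No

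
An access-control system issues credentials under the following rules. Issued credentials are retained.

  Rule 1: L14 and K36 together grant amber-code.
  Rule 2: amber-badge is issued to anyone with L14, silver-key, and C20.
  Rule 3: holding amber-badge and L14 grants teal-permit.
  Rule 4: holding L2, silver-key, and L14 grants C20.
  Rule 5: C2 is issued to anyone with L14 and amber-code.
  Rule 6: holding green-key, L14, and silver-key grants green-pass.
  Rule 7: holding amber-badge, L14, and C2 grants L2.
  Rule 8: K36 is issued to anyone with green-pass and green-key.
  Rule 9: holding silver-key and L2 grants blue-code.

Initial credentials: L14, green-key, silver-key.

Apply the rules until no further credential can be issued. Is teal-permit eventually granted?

teal-permit would need amber-badge and L14 (Rule 3), but amber-badge is never granted.

No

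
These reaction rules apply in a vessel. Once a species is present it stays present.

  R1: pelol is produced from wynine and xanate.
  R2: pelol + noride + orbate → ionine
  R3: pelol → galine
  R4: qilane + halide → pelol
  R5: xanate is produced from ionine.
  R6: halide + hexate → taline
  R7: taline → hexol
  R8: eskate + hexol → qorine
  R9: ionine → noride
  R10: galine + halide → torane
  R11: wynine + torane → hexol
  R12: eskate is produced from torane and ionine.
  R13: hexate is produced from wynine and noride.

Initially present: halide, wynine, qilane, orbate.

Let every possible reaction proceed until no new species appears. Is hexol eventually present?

Yes

qilane and halide present → pelol forms (R4).
pelol present → galine forms (R3).
galine and halide present → torane forms (R10).
wynine and torane present → hexol forms (R11).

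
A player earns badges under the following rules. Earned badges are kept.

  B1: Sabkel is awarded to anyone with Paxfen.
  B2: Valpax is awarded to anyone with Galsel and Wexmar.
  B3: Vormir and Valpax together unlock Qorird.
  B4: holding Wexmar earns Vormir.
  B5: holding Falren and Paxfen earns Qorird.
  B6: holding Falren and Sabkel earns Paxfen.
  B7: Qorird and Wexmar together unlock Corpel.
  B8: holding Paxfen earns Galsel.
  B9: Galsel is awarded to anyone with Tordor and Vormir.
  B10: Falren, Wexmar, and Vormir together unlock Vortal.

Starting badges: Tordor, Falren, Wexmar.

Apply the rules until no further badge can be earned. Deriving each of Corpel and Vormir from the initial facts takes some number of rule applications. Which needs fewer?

Vormir: With Wexmar, Vormir is earned (B4). [1 rule application]
Corpel: With Wexmar, Vormir is earned (B4). With Tordor and Vormir, Galsel is earned (B9). With Galsel and Wexmar, Valpax is earned (B2). With Vormir and Valpax, Qorird is earned (B3). With Qorird and Wexmar, Corpel is earned (B7). [5 rule applications]
Vormir needs fewer.

Vormir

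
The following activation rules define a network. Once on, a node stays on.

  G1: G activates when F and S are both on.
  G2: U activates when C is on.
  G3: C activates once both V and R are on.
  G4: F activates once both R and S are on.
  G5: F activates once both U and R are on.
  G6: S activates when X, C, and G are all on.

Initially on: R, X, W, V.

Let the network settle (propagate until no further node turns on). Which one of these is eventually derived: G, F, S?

F

V and R are on, so C activates (G3).
G2: C on → U on.
U and R are on, so F activates (G5).
S would need X, C, and G (G6), but G never turns on. G would need F and S (G1), but S never turns on.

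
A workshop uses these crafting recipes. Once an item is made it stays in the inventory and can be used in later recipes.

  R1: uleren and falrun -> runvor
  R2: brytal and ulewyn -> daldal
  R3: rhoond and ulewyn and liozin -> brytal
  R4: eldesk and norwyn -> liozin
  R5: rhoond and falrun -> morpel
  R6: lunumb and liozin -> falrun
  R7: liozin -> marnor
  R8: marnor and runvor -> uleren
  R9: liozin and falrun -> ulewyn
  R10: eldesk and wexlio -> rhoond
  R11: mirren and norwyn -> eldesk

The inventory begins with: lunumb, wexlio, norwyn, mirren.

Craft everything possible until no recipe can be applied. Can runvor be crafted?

runvor would need uleren and falrun (R1), but uleren is never obtained.

No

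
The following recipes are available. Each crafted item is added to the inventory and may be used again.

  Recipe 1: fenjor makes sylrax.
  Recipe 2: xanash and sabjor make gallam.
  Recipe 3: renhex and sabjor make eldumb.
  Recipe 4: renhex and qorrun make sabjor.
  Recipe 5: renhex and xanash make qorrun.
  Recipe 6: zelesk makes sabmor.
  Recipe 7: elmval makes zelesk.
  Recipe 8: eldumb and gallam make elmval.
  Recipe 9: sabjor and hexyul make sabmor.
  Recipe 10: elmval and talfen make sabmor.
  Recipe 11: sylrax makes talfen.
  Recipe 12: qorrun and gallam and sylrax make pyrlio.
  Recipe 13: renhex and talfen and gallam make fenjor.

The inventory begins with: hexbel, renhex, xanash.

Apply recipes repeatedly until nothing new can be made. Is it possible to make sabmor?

Yes

Using Recipe 5, renhex and xanash make qorrun.
renhex and qorrun → sabjor (Recipe 4).
Using Recipe 3, renhex and sabjor make eldumb.
xanash and sabjor → gallam (Recipe 2).
eldumb and gallam → elmval (Recipe 8).
Using Recipe 7, elmval makes zelesk.
zelesk → sabmor (Recipe 6).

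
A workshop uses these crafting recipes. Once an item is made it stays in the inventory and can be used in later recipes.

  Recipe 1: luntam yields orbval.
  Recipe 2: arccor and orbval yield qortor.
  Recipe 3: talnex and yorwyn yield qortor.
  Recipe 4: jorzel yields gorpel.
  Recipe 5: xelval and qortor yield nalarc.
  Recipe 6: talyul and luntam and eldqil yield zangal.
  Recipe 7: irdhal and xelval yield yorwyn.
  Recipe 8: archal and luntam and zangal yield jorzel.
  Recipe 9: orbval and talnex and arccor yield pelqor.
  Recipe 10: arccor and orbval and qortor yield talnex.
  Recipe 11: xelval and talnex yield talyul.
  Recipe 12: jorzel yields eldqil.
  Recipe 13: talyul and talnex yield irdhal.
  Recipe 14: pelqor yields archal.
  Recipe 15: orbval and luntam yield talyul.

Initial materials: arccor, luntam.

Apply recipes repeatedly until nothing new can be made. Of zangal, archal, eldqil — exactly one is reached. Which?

archal

luntam → orbval (Recipe 1).
arccor and orbval → qortor (Recipe 2).
Using Recipe 10, arccor, orbval, and qortor make talnex.
orbval and talnex and arccor → pelqor (Recipe 9).
pelqor → archal (Recipe 14).
zangal would need talyul, luntam, and eldqil (Recipe 6), but eldqil is never obtained. eldqil would need jorzel (Recipe 12), but jorzel is never obtained.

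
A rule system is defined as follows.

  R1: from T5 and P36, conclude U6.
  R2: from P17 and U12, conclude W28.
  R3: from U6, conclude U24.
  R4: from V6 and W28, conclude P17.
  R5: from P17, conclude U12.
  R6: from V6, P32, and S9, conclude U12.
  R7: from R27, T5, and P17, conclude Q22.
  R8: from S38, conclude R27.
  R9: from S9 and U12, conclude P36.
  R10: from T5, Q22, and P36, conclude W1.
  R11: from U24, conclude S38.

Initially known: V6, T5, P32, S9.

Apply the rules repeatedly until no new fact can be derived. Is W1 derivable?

No

W1 would need T5, Q22, and P36 (R10), but Q22 is never established.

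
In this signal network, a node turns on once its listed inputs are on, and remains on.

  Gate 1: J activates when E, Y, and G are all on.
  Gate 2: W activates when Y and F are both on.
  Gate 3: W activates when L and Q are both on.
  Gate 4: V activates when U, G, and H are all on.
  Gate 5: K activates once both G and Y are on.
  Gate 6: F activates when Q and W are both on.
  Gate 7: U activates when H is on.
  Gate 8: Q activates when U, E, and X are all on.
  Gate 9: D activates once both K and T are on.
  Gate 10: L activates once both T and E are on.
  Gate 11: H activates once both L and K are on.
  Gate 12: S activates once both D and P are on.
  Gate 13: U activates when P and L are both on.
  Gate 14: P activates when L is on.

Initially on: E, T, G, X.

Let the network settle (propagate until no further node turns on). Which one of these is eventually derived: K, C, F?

Gate 10: T and E on → L on.
Gate 14: L on → P on.
P and L are on, so U activates (Gate 13).
Gate 8: U, E, and X on → Q on.
L and Q are on, so W activates (Gate 3).
Q and W are on, so F activates (Gate 6).
No rule produces C, and it is not given. K would need G and Y (Gate 5), but Y never turns on.

F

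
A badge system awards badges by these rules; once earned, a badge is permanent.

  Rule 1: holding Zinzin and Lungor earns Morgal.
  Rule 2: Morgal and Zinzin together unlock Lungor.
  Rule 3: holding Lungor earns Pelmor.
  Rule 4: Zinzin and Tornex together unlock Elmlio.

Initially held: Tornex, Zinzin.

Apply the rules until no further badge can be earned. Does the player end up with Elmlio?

With Zinzin and Tornex, Elmlio is earned (Rule 4).

Yes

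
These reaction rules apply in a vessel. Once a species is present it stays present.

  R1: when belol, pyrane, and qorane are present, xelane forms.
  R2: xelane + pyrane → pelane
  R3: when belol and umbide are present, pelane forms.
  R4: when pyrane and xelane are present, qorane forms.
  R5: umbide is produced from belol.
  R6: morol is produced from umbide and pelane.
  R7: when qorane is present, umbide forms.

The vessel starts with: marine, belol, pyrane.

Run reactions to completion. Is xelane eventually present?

No

xelane would need belol, pyrane, and qorane (R1), but qorane never forms.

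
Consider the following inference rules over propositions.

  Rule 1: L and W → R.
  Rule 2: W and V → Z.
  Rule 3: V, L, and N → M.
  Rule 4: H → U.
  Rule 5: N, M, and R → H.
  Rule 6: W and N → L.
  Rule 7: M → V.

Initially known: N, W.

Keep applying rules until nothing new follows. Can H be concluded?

No

H would need N, M, and R (Rule 5), but M is never established.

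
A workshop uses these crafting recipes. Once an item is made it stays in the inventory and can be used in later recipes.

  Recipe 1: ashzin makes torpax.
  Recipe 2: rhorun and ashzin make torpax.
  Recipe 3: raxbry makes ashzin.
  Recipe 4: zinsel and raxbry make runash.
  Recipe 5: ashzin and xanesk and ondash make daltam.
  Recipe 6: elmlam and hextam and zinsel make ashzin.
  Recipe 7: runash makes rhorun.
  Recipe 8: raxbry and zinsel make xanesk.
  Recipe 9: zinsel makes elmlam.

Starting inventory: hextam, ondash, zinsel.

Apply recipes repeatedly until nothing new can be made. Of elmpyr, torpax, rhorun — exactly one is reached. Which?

zinsel → elmlam (Recipe 9).
Using Recipe 6, elmlam, hextam, and zinsel make ashzin.
Using Recipe 1, ashzin makes torpax.
rhorun would need runash (Recipe 7), but runash is never obtained. No rule produces elmpyr, and it is not given.

torpax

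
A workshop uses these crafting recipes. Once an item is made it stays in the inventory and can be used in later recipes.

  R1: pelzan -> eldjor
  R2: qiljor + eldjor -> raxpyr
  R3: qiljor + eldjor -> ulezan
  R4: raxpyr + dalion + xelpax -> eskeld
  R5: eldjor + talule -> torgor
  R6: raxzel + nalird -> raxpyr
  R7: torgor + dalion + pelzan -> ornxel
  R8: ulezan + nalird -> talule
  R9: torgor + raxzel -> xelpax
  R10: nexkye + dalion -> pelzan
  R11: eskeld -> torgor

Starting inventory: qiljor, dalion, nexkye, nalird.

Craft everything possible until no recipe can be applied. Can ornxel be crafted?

Using R10, nexkye and dalion make pelzan.
Using R1, pelzan makes eldjor.
qiljor + eldjor -> ulezan (R3).
ulezan + nalird -> talule (R8).
eldjor + talule -> torgor (R5).
Using R7, torgor, dalion, and pelzan make ornxel.

Yes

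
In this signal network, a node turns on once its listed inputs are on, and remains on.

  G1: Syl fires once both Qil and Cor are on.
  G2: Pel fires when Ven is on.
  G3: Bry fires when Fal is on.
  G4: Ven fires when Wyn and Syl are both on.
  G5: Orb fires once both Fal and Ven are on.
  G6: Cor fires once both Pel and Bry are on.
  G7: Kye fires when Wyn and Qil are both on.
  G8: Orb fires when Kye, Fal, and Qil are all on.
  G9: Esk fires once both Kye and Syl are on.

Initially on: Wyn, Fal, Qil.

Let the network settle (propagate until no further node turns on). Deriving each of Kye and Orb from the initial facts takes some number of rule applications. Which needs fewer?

Kye: G7: Wyn and Qil on → Kye on. [1 rule application]
Orb: G7: Wyn and Qil on → Kye on. G8: Kye, Fal, and Qil on → Orb on. [2 rule applications]
Kye needs fewer.

Kye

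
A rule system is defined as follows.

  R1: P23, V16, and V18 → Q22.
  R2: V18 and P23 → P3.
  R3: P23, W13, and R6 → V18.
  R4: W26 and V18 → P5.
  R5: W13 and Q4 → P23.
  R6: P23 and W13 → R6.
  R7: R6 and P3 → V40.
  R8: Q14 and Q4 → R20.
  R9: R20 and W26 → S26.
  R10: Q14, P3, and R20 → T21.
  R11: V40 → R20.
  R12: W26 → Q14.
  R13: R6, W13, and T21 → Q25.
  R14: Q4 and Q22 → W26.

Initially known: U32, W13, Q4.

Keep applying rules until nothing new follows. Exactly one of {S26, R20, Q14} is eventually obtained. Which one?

W13 and Q4 hold, so P23 follows (R5).
From P23 and W13, R6 gives R6.
From P23, W13, and R6, R3 gives V18.
From V18 and P23, R2 gives P3.
From R6 and P3, R7 gives V40.
V40 holds, so R20 follows (R11).
S26 would need R20 and W26 (R9), but W26 is never established. Q14 would need W26 (R12), but W26 is never established.

R20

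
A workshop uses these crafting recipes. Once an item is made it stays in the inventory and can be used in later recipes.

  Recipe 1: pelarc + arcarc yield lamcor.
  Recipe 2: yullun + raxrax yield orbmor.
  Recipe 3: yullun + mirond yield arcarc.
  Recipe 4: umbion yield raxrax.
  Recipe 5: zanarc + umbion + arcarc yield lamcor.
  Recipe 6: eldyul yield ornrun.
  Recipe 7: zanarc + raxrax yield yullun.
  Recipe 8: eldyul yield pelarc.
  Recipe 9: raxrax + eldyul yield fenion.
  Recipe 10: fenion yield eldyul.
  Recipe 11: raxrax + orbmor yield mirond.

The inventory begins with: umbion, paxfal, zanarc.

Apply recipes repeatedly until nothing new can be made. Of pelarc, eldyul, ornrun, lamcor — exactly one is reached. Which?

umbion → raxrax (Recipe 4).
zanarc + raxrax → yullun (Recipe 7).
yullun + raxrax → orbmor (Recipe 2).
Using Recipe 11, raxrax and orbmor make mirond.
Using Recipe 3, yullun and mirond make arcarc.
Using Recipe 5, zanarc, umbion, and arcarc make lamcor.
ornrun would need eldyul (Recipe 6), but eldyul is never obtained. pelarc would need eldyul (Recipe 8), but eldyul is never obtained. eldyul would need fenion (Recipe 10), but fenion is never obtained.

lamcor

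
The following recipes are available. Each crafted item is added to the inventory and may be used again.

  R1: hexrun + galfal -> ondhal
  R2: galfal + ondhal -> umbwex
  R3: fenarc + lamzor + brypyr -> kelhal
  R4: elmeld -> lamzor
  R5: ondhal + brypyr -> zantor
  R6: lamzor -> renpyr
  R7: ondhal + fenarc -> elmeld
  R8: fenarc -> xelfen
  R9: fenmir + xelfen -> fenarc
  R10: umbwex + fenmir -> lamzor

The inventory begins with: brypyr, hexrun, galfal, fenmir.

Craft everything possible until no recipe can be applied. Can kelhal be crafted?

kelhal would need fenarc, lamzor, and brypyr (R3), but fenarc is never obtained.

No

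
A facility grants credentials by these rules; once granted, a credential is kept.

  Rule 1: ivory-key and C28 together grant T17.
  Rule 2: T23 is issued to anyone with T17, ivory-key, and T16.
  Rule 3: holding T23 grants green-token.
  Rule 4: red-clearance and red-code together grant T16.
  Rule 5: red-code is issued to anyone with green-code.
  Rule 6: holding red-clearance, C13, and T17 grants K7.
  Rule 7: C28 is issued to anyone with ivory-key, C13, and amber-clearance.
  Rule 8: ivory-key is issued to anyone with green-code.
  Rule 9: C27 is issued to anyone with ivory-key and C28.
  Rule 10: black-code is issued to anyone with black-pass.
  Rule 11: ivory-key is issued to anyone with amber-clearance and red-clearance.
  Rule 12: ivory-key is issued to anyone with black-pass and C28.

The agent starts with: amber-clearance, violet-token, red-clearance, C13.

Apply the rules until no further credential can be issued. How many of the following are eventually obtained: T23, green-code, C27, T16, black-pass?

1

Holding amber-clearance and red-clearance grants ivory-key (Rule 11).
Holding ivory-key, C13, and amber-clearance grants C28 (Rule 7).
Holding ivory-key and C28 grants C27 (Rule 9).
T23 would need T17, ivory-key, and T16 (Rule 2), but T16 is never granted.
No rule produces green-code, and it is not given.
C27: reached.
T16 would need red-clearance and red-code (Rule 4), but red-code is never granted.
No rule produces black-pass, and it is not given.
Reached: C27 — 1 of the 5.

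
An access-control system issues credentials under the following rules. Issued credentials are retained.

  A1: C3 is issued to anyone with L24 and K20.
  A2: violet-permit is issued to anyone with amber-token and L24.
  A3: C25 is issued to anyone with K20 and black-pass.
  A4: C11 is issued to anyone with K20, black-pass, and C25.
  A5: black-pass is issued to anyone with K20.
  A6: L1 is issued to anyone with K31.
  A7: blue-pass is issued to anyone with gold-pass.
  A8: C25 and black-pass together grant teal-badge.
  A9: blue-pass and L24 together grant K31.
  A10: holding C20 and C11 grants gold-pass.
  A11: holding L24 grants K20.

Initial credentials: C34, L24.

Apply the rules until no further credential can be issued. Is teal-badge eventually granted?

Holding L24 grants K20 (A11).
Holding K20 grants black-pass (A5).
Holding K20 and black-pass grants C25 (A3).
Holding C25 and black-pass grants teal-badge (A8).

Yes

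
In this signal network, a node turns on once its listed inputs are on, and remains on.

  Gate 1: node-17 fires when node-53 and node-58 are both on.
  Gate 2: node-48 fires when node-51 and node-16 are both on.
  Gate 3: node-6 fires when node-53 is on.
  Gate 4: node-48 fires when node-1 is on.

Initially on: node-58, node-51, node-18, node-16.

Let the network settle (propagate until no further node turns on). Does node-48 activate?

Gate 2: node-51 and node-16 on → node-48 on.

Yes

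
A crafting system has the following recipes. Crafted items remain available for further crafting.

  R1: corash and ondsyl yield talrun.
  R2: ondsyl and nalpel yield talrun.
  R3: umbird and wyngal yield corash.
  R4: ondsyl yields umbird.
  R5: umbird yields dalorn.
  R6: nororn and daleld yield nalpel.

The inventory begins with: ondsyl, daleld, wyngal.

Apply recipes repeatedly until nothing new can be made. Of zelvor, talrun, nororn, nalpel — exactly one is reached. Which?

talrun

Using R4, ondsyl makes umbird.
umbird and wyngal → corash (R3).
Using R1, corash and ondsyl make talrun.
nalpel would need nororn and daleld (R6), but nororn is never obtained. No rule produces nororn, and it is not given. No rule produces zelvor, and it is not given.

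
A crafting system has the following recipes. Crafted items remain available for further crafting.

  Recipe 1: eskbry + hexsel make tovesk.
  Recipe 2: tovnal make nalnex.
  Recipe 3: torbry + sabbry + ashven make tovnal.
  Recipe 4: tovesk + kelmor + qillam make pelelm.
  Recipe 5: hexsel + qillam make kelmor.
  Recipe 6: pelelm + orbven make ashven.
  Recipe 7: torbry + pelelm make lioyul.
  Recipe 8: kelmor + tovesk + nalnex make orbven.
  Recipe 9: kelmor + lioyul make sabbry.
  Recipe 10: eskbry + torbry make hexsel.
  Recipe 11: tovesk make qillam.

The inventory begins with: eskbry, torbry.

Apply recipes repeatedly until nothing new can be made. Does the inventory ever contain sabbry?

Yes

Using Recipe 10, eskbry and torbry make hexsel.
eskbry + hexsel → tovesk (Recipe 1).
Using Recipe 11, tovesk makes qillam.
hexsel + qillam → kelmor (Recipe 5).
Using Recipe 4, tovesk, kelmor, and qillam make pelelm.
torbry + pelelm → lioyul (Recipe 7).
kelmor + lioyul → sabbry (Recipe 9).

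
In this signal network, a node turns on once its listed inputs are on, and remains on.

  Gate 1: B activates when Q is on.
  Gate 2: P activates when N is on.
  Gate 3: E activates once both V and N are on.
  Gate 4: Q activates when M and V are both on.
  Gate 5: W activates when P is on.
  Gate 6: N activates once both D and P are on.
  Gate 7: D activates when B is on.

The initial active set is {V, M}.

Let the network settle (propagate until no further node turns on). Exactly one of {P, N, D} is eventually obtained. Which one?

M and V are on, so Q activates (Gate 4).
Gate 1: Q on → B on.
B is on, so D activates (Gate 7).
P would need N (Gate 2), but N never turns on. N would need D and P (Gate 6), but P never turns on.

D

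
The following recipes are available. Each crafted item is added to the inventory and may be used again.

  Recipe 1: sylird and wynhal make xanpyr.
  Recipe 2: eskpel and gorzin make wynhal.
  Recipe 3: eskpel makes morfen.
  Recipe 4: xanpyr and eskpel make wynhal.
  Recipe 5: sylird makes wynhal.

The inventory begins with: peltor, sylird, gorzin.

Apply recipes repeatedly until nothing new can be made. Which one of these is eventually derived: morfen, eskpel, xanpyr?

xanpyr

Using Recipe 5, sylird makes wynhal.
sylird and wynhal → xanpyr (Recipe 1).
No rule produces eskpel, and it is not given. morfen would need eskpel (Recipe 3), but eskpel is never obtained.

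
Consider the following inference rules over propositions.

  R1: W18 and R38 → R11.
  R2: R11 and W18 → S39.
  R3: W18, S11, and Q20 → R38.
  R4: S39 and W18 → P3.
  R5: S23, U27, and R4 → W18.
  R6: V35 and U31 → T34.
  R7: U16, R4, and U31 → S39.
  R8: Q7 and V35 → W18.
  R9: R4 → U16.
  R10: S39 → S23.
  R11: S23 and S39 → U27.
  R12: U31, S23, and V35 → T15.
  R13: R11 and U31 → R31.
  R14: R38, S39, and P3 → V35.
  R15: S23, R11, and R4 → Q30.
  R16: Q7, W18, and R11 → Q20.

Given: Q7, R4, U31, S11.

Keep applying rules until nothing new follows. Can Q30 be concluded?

No

Q30 would need S23, R11, and R4 (R15), but R11 is never established.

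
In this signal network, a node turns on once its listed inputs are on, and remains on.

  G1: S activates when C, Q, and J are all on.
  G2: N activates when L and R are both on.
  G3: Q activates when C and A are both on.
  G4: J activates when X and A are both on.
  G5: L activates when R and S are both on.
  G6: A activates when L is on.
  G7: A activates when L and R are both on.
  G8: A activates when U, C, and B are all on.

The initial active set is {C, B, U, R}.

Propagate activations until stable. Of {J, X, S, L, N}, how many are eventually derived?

0

J would need X and A (G4), but X never turns on.
No rule produces X, and it is not given.
S would need C, Q, and J (G1), but J never turns on.
L would need R and S (G5), but S never turns on.
N would need L and R (G2), but L never turns on.
None of the 5 are reached.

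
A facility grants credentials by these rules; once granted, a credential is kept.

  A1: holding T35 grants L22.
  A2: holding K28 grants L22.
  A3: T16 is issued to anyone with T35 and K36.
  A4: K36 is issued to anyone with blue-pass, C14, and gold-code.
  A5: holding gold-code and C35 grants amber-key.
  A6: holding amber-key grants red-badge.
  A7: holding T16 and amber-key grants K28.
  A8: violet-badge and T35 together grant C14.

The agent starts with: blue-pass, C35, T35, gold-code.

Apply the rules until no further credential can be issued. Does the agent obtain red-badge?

Holding gold-code and C35 grants amber-key (A5).
Holding amber-key grants red-badge (A6).

Yes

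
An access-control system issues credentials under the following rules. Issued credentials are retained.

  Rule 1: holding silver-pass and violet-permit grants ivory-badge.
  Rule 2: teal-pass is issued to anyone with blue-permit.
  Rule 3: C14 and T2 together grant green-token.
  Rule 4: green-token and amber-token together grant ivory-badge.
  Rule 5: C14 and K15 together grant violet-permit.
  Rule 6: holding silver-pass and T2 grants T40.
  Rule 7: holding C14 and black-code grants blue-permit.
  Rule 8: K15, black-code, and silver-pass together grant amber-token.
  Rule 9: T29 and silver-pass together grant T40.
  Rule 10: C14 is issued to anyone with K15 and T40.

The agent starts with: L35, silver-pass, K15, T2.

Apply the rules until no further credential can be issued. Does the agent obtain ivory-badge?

Holding silver-pass and T2 grants T40 (Rule 6).
Holding K15 and T40 grants C14 (Rule 10).
Holding C14 and K15 grants violet-permit (Rule 5).
Holding silver-pass and violet-permit grants ivory-badge (Rule 1).

Yes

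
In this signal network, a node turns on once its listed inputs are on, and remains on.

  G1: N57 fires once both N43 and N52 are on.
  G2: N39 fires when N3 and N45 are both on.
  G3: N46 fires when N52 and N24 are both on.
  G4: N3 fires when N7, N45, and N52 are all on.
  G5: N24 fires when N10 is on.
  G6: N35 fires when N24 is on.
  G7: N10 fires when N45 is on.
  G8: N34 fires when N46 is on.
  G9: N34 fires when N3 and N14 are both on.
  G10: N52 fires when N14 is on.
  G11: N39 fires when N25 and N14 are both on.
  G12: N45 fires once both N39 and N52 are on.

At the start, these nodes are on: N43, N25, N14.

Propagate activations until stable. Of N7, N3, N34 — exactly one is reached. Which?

G10: N14 on → N52 on.
N25 and N14 are on, so N39 fires (G11).
G12: N39 and N52 on → N45 on.
N45 is on, so N10 fires (G7).
N10 is on, so N24 fires (G5).
G3: N52 and N24 on → N46 on.
G8: N46 on → N34 on.
N3 would need N7, N45, and N52 (G4), but N7 never turns on. No rule produces N7, and it is not given.

N34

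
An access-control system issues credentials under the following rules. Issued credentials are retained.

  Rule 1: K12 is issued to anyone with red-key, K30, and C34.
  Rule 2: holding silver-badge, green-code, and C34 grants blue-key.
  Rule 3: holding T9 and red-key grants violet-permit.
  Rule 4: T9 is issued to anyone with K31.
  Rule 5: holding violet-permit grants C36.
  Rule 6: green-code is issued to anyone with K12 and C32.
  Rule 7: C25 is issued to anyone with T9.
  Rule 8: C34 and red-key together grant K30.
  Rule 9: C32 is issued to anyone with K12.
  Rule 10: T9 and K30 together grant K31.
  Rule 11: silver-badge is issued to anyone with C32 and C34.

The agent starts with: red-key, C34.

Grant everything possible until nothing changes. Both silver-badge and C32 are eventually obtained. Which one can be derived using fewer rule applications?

C32: Holding C34 and red-key grants K30 (Rule 8). Holding red-key, K30, and C34 grants K12 (Rule 1). Holding K12 grants C32 (Rule 9). [3 rule applications]
silver-badge: Holding C34 and red-key grants K30 (Rule 8). Holding red-key, K30, and C34 grants K12 (Rule 1). Holding K12 grants C32 (Rule 9). Holding C32 and C34 grants silver-badge (Rule 11). [4 rule applications]
C32 needs fewer.

C32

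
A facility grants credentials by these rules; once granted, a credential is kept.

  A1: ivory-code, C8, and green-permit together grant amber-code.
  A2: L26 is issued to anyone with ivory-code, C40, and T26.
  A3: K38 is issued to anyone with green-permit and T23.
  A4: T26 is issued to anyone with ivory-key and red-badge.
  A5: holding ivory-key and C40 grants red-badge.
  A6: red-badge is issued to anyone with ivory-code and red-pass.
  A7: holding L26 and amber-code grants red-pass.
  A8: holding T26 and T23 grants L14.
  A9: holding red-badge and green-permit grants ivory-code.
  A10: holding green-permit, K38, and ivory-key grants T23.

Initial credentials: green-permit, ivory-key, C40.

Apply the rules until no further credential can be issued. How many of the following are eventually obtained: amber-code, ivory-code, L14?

1

Holding ivory-key and C40 grants red-badge (A5).
Holding red-badge and green-permit grants ivory-code (A9).
amber-code would need ivory-code, C8, and green-permit (A1), but C8 is never granted.
ivory-code: reached.
L14 would need T26 and T23 (A8), but T23 is never granted.
Reached: ivory-code — 1 of the 3.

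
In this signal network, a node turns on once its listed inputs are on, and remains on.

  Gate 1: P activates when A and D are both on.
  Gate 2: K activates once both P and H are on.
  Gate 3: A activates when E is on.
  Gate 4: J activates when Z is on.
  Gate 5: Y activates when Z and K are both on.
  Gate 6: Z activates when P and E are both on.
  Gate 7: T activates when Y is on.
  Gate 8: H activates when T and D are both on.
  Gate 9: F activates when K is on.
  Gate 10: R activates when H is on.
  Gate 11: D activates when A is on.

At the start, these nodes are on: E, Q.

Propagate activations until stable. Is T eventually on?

No

T would need Y (Gate 7), but Y never turns on.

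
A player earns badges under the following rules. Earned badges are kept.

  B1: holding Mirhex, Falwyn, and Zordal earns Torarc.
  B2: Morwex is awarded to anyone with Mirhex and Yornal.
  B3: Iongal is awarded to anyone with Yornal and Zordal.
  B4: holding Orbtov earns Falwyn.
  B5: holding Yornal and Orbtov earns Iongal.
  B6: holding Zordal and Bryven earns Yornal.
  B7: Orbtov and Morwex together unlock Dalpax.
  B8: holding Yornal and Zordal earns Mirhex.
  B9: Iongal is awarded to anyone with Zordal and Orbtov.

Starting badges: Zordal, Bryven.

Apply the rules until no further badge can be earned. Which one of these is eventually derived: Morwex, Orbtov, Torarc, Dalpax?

Morwex

With Zordal and Bryven, Yornal is earned (B6).
With Yornal and Zordal, Mirhex is earned (B8).
With Mirhex and Yornal, Morwex is earned (B2).
Torarc would need Mirhex, Falwyn, and Zordal (B1), but Falwyn is never earned. Dalpax would need Orbtov and Morwex (B7), but Orbtov is never earned. No rule produces Orbtov, and it is not given.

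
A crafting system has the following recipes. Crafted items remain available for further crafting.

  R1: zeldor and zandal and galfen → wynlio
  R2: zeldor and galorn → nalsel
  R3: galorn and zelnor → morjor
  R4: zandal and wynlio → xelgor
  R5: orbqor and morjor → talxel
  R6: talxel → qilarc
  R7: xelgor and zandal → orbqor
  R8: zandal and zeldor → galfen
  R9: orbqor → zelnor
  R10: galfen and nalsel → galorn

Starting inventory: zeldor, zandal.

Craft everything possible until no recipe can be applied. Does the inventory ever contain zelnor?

Using R8, zandal and zeldor make galfen.
zeldor and zandal and galfen → wynlio (R1).
zandal and wynlio → xelgor (R4).
Using R7, xelgor and zandal make orbqor.
orbqor → zelnor (R9).

Yes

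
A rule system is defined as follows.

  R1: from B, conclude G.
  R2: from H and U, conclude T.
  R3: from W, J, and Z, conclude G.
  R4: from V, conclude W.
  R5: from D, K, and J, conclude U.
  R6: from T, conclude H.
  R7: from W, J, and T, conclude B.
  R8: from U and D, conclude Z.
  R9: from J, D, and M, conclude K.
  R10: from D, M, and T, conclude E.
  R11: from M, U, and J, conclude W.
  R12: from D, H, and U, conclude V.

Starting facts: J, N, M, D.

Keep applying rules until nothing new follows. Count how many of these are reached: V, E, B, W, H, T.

1

J, D, and M hold, so K follows (R9).
From D, K, and J, R5 gives U.
M, U, and J hold, so W follows (R11).
V would need D, H, and U (R12), but H is never established.
E would need D, M, and T (R10), but T is never established.
B would need W, J, and T (R7), but T is never established.
W: reached.
H would need T (R6), but T is never established.
T would need H and U (R2), but H is never established.
Reached: W — 1 of the 6.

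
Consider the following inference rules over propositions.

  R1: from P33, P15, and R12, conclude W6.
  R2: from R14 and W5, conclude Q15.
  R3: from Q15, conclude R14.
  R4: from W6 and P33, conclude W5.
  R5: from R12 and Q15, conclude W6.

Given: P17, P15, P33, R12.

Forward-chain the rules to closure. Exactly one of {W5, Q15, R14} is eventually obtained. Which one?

W5

From P33, P15, and R12, R1 gives W6.
From W6 and P33, R4 gives W5.
R14 would need Q15 (R3), but Q15 is never established. Q15 would need R14 and W5 (R2), but R14 is never established.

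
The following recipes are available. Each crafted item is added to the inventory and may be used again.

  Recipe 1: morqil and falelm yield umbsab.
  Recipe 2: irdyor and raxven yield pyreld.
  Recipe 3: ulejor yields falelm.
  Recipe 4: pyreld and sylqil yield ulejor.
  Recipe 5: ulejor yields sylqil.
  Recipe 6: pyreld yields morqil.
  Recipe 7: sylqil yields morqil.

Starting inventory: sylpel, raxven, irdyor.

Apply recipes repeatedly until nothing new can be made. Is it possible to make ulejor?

No

ulejor would need pyreld and sylqil (Recipe 4), but sylqil is never obtained.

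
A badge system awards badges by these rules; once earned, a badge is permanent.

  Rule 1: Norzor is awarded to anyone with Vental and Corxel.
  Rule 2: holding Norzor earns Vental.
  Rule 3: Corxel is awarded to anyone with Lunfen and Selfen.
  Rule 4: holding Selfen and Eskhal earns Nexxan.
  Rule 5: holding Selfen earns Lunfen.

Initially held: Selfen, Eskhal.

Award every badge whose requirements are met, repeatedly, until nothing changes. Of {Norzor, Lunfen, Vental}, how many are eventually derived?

1

With Selfen, Lunfen is earned (Rule 5).
Norzor would need Vental and Corxel (Rule 1), but Vental is never earned.
Lunfen: reached.
Vental would need Norzor (Rule 2), but Norzor is never earned.
Reached: Lunfen — 1 of the 3.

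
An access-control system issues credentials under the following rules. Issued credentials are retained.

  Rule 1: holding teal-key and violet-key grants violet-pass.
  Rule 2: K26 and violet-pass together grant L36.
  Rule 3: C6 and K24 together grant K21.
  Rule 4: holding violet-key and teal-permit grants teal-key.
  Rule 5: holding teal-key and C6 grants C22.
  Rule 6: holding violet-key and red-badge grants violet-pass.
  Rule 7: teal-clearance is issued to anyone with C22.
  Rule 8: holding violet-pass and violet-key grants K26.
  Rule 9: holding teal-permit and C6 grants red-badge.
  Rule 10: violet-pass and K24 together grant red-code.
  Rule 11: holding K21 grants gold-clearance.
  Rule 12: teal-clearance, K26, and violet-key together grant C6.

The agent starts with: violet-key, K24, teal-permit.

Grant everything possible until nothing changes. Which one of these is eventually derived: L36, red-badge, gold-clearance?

L36

Holding violet-key and teal-permit grants teal-key (Rule 4).
Holding teal-key and violet-key grants violet-pass (Rule 1).
Holding violet-pass and violet-key grants K26 (Rule 8).
Holding K26 and violet-pass grants L36 (Rule 2).
red-badge would need teal-permit and C6 (Rule 9), but C6 is never granted. gold-clearance would need K21 (Rule 11), but K21 is never granted.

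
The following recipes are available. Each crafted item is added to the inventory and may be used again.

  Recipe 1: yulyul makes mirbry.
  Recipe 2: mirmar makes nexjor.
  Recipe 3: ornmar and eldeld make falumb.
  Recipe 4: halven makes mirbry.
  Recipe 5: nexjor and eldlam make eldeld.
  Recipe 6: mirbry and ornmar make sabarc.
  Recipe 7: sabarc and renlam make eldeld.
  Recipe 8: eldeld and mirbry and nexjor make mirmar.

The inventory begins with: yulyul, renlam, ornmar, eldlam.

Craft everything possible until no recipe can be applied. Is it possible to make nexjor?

No

nexjor would need mirmar (Recipe 2), but mirmar is never obtained.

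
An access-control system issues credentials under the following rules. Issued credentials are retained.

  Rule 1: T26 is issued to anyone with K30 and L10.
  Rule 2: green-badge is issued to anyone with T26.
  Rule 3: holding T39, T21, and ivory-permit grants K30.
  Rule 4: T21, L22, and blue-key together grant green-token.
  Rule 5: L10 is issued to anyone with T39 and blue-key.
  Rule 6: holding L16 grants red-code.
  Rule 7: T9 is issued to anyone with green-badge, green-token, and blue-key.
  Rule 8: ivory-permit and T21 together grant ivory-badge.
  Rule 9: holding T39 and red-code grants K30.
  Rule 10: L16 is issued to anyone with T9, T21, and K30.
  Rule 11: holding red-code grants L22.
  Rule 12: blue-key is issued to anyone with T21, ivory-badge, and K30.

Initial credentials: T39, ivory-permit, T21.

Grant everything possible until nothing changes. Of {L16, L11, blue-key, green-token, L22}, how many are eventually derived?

1

Holding T39, T21, and ivory-permit grants K30 (Rule 3).
Holding ivory-permit and T21 grants ivory-badge (Rule 8).
Holding T21, ivory-badge, and K30 grants blue-key (Rule 12).
L16 would need T9, T21, and K30 (Rule 10), but T9 is never granted.
No rule produces L11, and it is not given.
blue-key: reached.
green-token would need T21, L22, and blue-key (Rule 4), but L22 is never granted.
L22 would need red-code (Rule 11), but red-code is never granted.
Reached: blue-key — 1 of the 5.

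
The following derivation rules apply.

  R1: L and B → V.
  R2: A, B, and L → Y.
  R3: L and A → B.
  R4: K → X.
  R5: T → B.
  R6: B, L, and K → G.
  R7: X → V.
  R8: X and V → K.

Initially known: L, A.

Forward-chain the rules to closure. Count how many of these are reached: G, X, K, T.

G would need B, L, and K (R6), but K is never established.
X would need K (R4), but K is never established.
K would need X and V (R8), but X is never established.
No rule produces T, and it is not given.
None of the 4 are reached.

0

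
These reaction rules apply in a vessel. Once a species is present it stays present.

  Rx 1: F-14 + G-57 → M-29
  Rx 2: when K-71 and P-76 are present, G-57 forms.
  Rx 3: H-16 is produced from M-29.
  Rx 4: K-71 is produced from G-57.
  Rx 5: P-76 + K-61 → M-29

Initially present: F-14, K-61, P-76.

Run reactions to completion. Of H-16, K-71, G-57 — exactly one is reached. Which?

H-16

P-76 and K-61 present → M-29 forms (Rx 5).
M-29 present → H-16 forms (Rx 3).
G-57 would need K-71 and P-76 (Rx 2), but K-71 never forms. K-71 would need G-57 (Rx 4), but G-57 never forms.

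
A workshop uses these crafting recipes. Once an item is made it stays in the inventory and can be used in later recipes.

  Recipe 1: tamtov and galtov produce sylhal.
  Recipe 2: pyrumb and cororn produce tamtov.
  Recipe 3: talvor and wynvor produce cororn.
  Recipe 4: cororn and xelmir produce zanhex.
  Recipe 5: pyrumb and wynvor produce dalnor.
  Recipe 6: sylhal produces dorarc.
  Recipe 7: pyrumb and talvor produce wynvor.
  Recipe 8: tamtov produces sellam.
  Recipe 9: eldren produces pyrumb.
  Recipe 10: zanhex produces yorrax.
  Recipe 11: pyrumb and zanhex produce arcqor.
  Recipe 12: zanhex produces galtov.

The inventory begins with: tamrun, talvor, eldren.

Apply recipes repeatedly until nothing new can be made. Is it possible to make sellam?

Yes

eldren → pyrumb (Recipe 9).
pyrumb and talvor → wynvor (Recipe 7).
talvor and wynvor → cororn (Recipe 3).
pyrumb and cororn → tamtov (Recipe 2).
Using Recipe 8, tamtov makes sellam.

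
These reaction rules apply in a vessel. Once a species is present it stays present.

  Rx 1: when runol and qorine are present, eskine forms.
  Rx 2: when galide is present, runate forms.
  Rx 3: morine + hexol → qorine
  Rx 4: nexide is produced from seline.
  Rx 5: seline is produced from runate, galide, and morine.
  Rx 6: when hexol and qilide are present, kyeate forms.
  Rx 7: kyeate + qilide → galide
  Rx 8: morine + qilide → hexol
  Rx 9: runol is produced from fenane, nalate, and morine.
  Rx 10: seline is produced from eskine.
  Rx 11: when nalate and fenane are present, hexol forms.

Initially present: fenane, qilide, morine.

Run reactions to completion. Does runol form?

No

runol would need fenane, nalate, and morine (Rx 9), but nalate never forms.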